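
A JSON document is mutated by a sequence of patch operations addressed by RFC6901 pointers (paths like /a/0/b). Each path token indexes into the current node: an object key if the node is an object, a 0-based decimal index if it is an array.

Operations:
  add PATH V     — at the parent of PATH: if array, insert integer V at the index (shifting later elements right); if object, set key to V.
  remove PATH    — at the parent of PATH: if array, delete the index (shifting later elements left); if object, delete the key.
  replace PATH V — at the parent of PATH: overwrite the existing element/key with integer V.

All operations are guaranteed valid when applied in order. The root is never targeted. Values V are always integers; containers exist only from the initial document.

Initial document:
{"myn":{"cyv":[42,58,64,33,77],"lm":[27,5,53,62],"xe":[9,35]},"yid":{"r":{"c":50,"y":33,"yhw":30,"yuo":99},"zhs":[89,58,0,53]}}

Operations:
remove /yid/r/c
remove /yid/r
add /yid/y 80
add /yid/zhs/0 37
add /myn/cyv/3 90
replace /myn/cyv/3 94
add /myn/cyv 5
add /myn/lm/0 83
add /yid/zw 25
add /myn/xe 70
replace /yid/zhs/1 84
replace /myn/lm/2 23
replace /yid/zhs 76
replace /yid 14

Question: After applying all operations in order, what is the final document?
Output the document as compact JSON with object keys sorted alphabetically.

After op 1 (remove /yid/r/c): {"myn":{"cyv":[42,58,64,33,77],"lm":[27,5,53,62],"xe":[9,35]},"yid":{"r":{"y":33,"yhw":30,"yuo":99},"zhs":[89,58,0,53]}}
After op 2 (remove /yid/r): {"myn":{"cyv":[42,58,64,33,77],"lm":[27,5,53,62],"xe":[9,35]},"yid":{"zhs":[89,58,0,53]}}
After op 3 (add /yid/y 80): {"myn":{"cyv":[42,58,64,33,77],"lm":[27,5,53,62],"xe":[9,35]},"yid":{"y":80,"zhs":[89,58,0,53]}}
After op 4 (add /yid/zhs/0 37): {"myn":{"cyv":[42,58,64,33,77],"lm":[27,5,53,62],"xe":[9,35]},"yid":{"y":80,"zhs":[37,89,58,0,53]}}
After op 5 (add /myn/cyv/3 90): {"myn":{"cyv":[42,58,64,90,33,77],"lm":[27,5,53,62],"xe":[9,35]},"yid":{"y":80,"zhs":[37,89,58,0,53]}}
After op 6 (replace /myn/cyv/3 94): {"myn":{"cyv":[42,58,64,94,33,77],"lm":[27,5,53,62],"xe":[9,35]},"yid":{"y":80,"zhs":[37,89,58,0,53]}}
After op 7 (add /myn/cyv 5): {"myn":{"cyv":5,"lm":[27,5,53,62],"xe":[9,35]},"yid":{"y":80,"zhs":[37,89,58,0,53]}}
After op 8 (add /myn/lm/0 83): {"myn":{"cyv":5,"lm":[83,27,5,53,62],"xe":[9,35]},"yid":{"y":80,"zhs":[37,89,58,0,53]}}
After op 9 (add /yid/zw 25): {"myn":{"cyv":5,"lm":[83,27,5,53,62],"xe":[9,35]},"yid":{"y":80,"zhs":[37,89,58,0,53],"zw":25}}
After op 10 (add /myn/xe 70): {"myn":{"cyv":5,"lm":[83,27,5,53,62],"xe":70},"yid":{"y":80,"zhs":[37,89,58,0,53],"zw":25}}
After op 11 (replace /yid/zhs/1 84): {"myn":{"cyv":5,"lm":[83,27,5,53,62],"xe":70},"yid":{"y":80,"zhs":[37,84,58,0,53],"zw":25}}
After op 12 (replace /myn/lm/2 23): {"myn":{"cyv":5,"lm":[83,27,23,53,62],"xe":70},"yid":{"y":80,"zhs":[37,84,58,0,53],"zw":25}}
After op 13 (replace /yid/zhs 76): {"myn":{"cyv":5,"lm":[83,27,23,53,62],"xe":70},"yid":{"y":80,"zhs":76,"zw":25}}
After op 14 (replace /yid 14): {"myn":{"cyv":5,"lm":[83,27,23,53,62],"xe":70},"yid":14}

Answer: {"myn":{"cyv":5,"lm":[83,27,23,53,62],"xe":70},"yid":14}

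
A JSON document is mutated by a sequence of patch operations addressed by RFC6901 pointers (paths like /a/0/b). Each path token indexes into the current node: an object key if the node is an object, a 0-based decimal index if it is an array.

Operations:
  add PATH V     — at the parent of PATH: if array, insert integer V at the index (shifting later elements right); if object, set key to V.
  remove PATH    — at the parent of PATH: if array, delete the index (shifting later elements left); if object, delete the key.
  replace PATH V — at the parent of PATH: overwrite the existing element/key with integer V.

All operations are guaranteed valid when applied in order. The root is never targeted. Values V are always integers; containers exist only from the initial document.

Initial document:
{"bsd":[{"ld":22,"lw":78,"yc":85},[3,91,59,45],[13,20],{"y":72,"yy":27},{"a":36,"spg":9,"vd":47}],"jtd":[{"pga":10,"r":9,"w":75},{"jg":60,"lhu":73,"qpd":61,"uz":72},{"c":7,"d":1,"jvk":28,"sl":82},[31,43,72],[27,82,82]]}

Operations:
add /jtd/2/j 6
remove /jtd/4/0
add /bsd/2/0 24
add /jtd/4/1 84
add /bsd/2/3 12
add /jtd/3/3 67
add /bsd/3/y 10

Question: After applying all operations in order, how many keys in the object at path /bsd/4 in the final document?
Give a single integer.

After op 1 (add /jtd/2/j 6): {"bsd":[{"ld":22,"lw":78,"yc":85},[3,91,59,45],[13,20],{"y":72,"yy":27},{"a":36,"spg":9,"vd":47}],"jtd":[{"pga":10,"r":9,"w":75},{"jg":60,"lhu":73,"qpd":61,"uz":72},{"c":7,"d":1,"j":6,"jvk":28,"sl":82},[31,43,72],[27,82,82]]}
After op 2 (remove /jtd/4/0): {"bsd":[{"ld":22,"lw":78,"yc":85},[3,91,59,45],[13,20],{"y":72,"yy":27},{"a":36,"spg":9,"vd":47}],"jtd":[{"pga":10,"r":9,"w":75},{"jg":60,"lhu":73,"qpd":61,"uz":72},{"c":7,"d":1,"j":6,"jvk":28,"sl":82},[31,43,72],[82,82]]}
After op 3 (add /bsd/2/0 24): {"bsd":[{"ld":22,"lw":78,"yc":85},[3,91,59,45],[24,13,20],{"y":72,"yy":27},{"a":36,"spg":9,"vd":47}],"jtd":[{"pga":10,"r":9,"w":75},{"jg":60,"lhu":73,"qpd":61,"uz":72},{"c":7,"d":1,"j":6,"jvk":28,"sl":82},[31,43,72],[82,82]]}
After op 4 (add /jtd/4/1 84): {"bsd":[{"ld":22,"lw":78,"yc":85},[3,91,59,45],[24,13,20],{"y":72,"yy":27},{"a":36,"spg":9,"vd":47}],"jtd":[{"pga":10,"r":9,"w":75},{"jg":60,"lhu":73,"qpd":61,"uz":72},{"c":7,"d":1,"j":6,"jvk":28,"sl":82},[31,43,72],[82,84,82]]}
After op 5 (add /bsd/2/3 12): {"bsd":[{"ld":22,"lw":78,"yc":85},[3,91,59,45],[24,13,20,12],{"y":72,"yy":27},{"a":36,"spg":9,"vd":47}],"jtd":[{"pga":10,"r":9,"w":75},{"jg":60,"lhu":73,"qpd":61,"uz":72},{"c":7,"d":1,"j":6,"jvk":28,"sl":82},[31,43,72],[82,84,82]]}
After op 6 (add /jtd/3/3 67): {"bsd":[{"ld":22,"lw":78,"yc":85},[3,91,59,45],[24,13,20,12],{"y":72,"yy":27},{"a":36,"spg":9,"vd":47}],"jtd":[{"pga":10,"r":9,"w":75},{"jg":60,"lhu":73,"qpd":61,"uz":72},{"c":7,"d":1,"j":6,"jvk":28,"sl":82},[31,43,72,67],[82,84,82]]}
After op 7 (add /bsd/3/y 10): {"bsd":[{"ld":22,"lw":78,"yc":85},[3,91,59,45],[24,13,20,12],{"y":10,"yy":27},{"a":36,"spg":9,"vd":47}],"jtd":[{"pga":10,"r":9,"w":75},{"jg":60,"lhu":73,"qpd":61,"uz":72},{"c":7,"d":1,"j":6,"jvk":28,"sl":82},[31,43,72,67],[82,84,82]]}
Size at path /bsd/4: 3

Answer: 3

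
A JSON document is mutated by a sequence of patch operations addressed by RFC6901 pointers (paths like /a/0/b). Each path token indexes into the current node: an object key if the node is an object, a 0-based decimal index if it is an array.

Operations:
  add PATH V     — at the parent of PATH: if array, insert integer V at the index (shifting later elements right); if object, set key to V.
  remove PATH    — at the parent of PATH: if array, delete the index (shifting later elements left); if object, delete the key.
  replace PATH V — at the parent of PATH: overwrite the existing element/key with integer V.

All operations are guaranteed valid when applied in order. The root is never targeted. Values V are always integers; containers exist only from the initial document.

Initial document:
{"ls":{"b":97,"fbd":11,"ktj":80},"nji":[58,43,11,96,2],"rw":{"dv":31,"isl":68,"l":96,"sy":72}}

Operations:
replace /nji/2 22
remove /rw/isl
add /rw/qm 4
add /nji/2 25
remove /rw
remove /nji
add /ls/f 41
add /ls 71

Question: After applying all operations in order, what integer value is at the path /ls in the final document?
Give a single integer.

After op 1 (replace /nji/2 22): {"ls":{"b":97,"fbd":11,"ktj":80},"nji":[58,43,22,96,2],"rw":{"dv":31,"isl":68,"l":96,"sy":72}}
After op 2 (remove /rw/isl): {"ls":{"b":97,"fbd":11,"ktj":80},"nji":[58,43,22,96,2],"rw":{"dv":31,"l":96,"sy":72}}
After op 3 (add /rw/qm 4): {"ls":{"b":97,"fbd":11,"ktj":80},"nji":[58,43,22,96,2],"rw":{"dv":31,"l":96,"qm":4,"sy":72}}
After op 4 (add /nji/2 25): {"ls":{"b":97,"fbd":11,"ktj":80},"nji":[58,43,25,22,96,2],"rw":{"dv":31,"l":96,"qm":4,"sy":72}}
After op 5 (remove /rw): {"ls":{"b":97,"fbd":11,"ktj":80},"nji":[58,43,25,22,96,2]}
After op 6 (remove /nji): {"ls":{"b":97,"fbd":11,"ktj":80}}
After op 7 (add /ls/f 41): {"ls":{"b":97,"f":41,"fbd":11,"ktj":80}}
After op 8 (add /ls 71): {"ls":71}
Value at /ls: 71

Answer: 71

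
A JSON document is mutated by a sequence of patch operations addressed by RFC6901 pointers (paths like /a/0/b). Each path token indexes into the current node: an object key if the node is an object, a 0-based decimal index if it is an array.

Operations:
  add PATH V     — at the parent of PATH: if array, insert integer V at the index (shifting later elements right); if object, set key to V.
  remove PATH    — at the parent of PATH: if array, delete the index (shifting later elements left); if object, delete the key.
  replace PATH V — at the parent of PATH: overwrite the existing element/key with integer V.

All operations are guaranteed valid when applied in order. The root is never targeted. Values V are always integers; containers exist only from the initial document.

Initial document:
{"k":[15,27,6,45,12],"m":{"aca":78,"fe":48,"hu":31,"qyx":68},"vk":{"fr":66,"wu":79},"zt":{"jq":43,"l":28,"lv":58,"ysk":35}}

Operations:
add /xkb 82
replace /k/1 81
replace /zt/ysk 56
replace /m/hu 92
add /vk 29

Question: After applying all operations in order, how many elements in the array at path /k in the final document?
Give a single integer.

After op 1 (add /xkb 82): {"k":[15,27,6,45,12],"m":{"aca":78,"fe":48,"hu":31,"qyx":68},"vk":{"fr":66,"wu":79},"xkb":82,"zt":{"jq":43,"l":28,"lv":58,"ysk":35}}
After op 2 (replace /k/1 81): {"k":[15,81,6,45,12],"m":{"aca":78,"fe":48,"hu":31,"qyx":68},"vk":{"fr":66,"wu":79},"xkb":82,"zt":{"jq":43,"l":28,"lv":58,"ysk":35}}
After op 3 (replace /zt/ysk 56): {"k":[15,81,6,45,12],"m":{"aca":78,"fe":48,"hu":31,"qyx":68},"vk":{"fr":66,"wu":79},"xkb":82,"zt":{"jq":43,"l":28,"lv":58,"ysk":56}}
After op 4 (replace /m/hu 92): {"k":[15,81,6,45,12],"m":{"aca":78,"fe":48,"hu":92,"qyx":68},"vk":{"fr":66,"wu":79},"xkb":82,"zt":{"jq":43,"l":28,"lv":58,"ysk":56}}
After op 5 (add /vk 29): {"k":[15,81,6,45,12],"m":{"aca":78,"fe":48,"hu":92,"qyx":68},"vk":29,"xkb":82,"zt":{"jq":43,"l":28,"lv":58,"ysk":56}}
Size at path /k: 5

Answer: 5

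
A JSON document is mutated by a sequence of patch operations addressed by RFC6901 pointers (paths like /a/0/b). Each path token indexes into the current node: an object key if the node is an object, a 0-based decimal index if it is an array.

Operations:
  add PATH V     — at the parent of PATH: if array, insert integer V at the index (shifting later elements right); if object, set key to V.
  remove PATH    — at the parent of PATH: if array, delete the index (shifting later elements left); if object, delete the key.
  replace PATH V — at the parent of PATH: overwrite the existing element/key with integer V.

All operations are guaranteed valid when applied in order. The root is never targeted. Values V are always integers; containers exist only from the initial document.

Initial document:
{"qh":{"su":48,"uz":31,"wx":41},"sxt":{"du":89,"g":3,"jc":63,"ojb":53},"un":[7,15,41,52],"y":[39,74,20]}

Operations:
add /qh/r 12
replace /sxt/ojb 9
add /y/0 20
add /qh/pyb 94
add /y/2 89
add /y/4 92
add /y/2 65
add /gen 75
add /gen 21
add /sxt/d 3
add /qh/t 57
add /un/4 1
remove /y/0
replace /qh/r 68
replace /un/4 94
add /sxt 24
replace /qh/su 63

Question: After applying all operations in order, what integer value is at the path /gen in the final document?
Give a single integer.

Answer: 21

Derivation:
After op 1 (add /qh/r 12): {"qh":{"r":12,"su":48,"uz":31,"wx":41},"sxt":{"du":89,"g":3,"jc":63,"ojb":53},"un":[7,15,41,52],"y":[39,74,20]}
After op 2 (replace /sxt/ojb 9): {"qh":{"r":12,"su":48,"uz":31,"wx":41},"sxt":{"du":89,"g":3,"jc":63,"ojb":9},"un":[7,15,41,52],"y":[39,74,20]}
After op 3 (add /y/0 20): {"qh":{"r":12,"su":48,"uz":31,"wx":41},"sxt":{"du":89,"g":3,"jc":63,"ojb":9},"un":[7,15,41,52],"y":[20,39,74,20]}
After op 4 (add /qh/pyb 94): {"qh":{"pyb":94,"r":12,"su":48,"uz":31,"wx":41},"sxt":{"du":89,"g":3,"jc":63,"ojb":9},"un":[7,15,41,52],"y":[20,39,74,20]}
After op 5 (add /y/2 89): {"qh":{"pyb":94,"r":12,"su":48,"uz":31,"wx":41},"sxt":{"du":89,"g":3,"jc":63,"ojb":9},"un":[7,15,41,52],"y":[20,39,89,74,20]}
After op 6 (add /y/4 92): {"qh":{"pyb":94,"r":12,"su":48,"uz":31,"wx":41},"sxt":{"du":89,"g":3,"jc":63,"ojb":9},"un":[7,15,41,52],"y":[20,39,89,74,92,20]}
After op 7 (add /y/2 65): {"qh":{"pyb":94,"r":12,"su":48,"uz":31,"wx":41},"sxt":{"du":89,"g":3,"jc":63,"ojb":9},"un":[7,15,41,52],"y":[20,39,65,89,74,92,20]}
After op 8 (add /gen 75): {"gen":75,"qh":{"pyb":94,"r":12,"su":48,"uz":31,"wx":41},"sxt":{"du":89,"g":3,"jc":63,"ojb":9},"un":[7,15,41,52],"y":[20,39,65,89,74,92,20]}
After op 9 (add /gen 21): {"gen":21,"qh":{"pyb":94,"r":12,"su":48,"uz":31,"wx":41},"sxt":{"du":89,"g":3,"jc":63,"ojb":9},"un":[7,15,41,52],"y":[20,39,65,89,74,92,20]}
After op 10 (add /sxt/d 3): {"gen":21,"qh":{"pyb":94,"r":12,"su":48,"uz":31,"wx":41},"sxt":{"d":3,"du":89,"g":3,"jc":63,"ojb":9},"un":[7,15,41,52],"y":[20,39,65,89,74,92,20]}
After op 11 (add /qh/t 57): {"gen":21,"qh":{"pyb":94,"r":12,"su":48,"t":57,"uz":31,"wx":41},"sxt":{"d":3,"du":89,"g":3,"jc":63,"ojb":9},"un":[7,15,41,52],"y":[20,39,65,89,74,92,20]}
After op 12 (add /un/4 1): {"gen":21,"qh":{"pyb":94,"r":12,"su":48,"t":57,"uz":31,"wx":41},"sxt":{"d":3,"du":89,"g":3,"jc":63,"ojb":9},"un":[7,15,41,52,1],"y":[20,39,65,89,74,92,20]}
After op 13 (remove /y/0): {"gen":21,"qh":{"pyb":94,"r":12,"su":48,"t":57,"uz":31,"wx":41},"sxt":{"d":3,"du":89,"g":3,"jc":63,"ojb":9},"un":[7,15,41,52,1],"y":[39,65,89,74,92,20]}
After op 14 (replace /qh/r 68): {"gen":21,"qh":{"pyb":94,"r":68,"su":48,"t":57,"uz":31,"wx":41},"sxt":{"d":3,"du":89,"g":3,"jc":63,"ojb":9},"un":[7,15,41,52,1],"y":[39,65,89,74,92,20]}
After op 15 (replace /un/4 94): {"gen":21,"qh":{"pyb":94,"r":68,"su":48,"t":57,"uz":31,"wx":41},"sxt":{"d":3,"du":89,"g":3,"jc":63,"ojb":9},"un":[7,15,41,52,94],"y":[39,65,89,74,92,20]}
After op 16 (add /sxt 24): {"gen":21,"qh":{"pyb":94,"r":68,"su":48,"t":57,"uz":31,"wx":41},"sxt":24,"un":[7,15,41,52,94],"y":[39,65,89,74,92,20]}
After op 17 (replace /qh/su 63): {"gen":21,"qh":{"pyb":94,"r":68,"su":63,"t":57,"uz":31,"wx":41},"sxt":24,"un":[7,15,41,52,94],"y":[39,65,89,74,92,20]}
Value at /gen: 21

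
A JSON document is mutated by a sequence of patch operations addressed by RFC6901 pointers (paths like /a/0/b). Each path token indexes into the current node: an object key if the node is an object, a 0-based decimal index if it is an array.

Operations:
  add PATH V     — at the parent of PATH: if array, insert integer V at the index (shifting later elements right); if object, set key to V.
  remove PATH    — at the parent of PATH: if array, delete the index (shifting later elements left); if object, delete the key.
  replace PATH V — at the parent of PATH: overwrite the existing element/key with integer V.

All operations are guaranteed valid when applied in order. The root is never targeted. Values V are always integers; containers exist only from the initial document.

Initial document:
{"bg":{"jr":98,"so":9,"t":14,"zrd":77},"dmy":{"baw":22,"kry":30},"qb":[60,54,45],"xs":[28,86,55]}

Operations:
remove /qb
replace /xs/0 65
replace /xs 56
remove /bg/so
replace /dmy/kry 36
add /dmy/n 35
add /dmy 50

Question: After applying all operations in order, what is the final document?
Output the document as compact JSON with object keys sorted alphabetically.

Answer: {"bg":{"jr":98,"t":14,"zrd":77},"dmy":50,"xs":56}

Derivation:
After op 1 (remove /qb): {"bg":{"jr":98,"so":9,"t":14,"zrd":77},"dmy":{"baw":22,"kry":30},"xs":[28,86,55]}
After op 2 (replace /xs/0 65): {"bg":{"jr":98,"so":9,"t":14,"zrd":77},"dmy":{"baw":22,"kry":30},"xs":[65,86,55]}
After op 3 (replace /xs 56): {"bg":{"jr":98,"so":9,"t":14,"zrd":77},"dmy":{"baw":22,"kry":30},"xs":56}
After op 4 (remove /bg/so): {"bg":{"jr":98,"t":14,"zrd":77},"dmy":{"baw":22,"kry":30},"xs":56}
After op 5 (replace /dmy/kry 36): {"bg":{"jr":98,"t":14,"zrd":77},"dmy":{"baw":22,"kry":36},"xs":56}
After op 6 (add /dmy/n 35): {"bg":{"jr":98,"t":14,"zrd":77},"dmy":{"baw":22,"kry":36,"n":35},"xs":56}
After op 7 (add /dmy 50): {"bg":{"jr":98,"t":14,"zrd":77},"dmy":50,"xs":56}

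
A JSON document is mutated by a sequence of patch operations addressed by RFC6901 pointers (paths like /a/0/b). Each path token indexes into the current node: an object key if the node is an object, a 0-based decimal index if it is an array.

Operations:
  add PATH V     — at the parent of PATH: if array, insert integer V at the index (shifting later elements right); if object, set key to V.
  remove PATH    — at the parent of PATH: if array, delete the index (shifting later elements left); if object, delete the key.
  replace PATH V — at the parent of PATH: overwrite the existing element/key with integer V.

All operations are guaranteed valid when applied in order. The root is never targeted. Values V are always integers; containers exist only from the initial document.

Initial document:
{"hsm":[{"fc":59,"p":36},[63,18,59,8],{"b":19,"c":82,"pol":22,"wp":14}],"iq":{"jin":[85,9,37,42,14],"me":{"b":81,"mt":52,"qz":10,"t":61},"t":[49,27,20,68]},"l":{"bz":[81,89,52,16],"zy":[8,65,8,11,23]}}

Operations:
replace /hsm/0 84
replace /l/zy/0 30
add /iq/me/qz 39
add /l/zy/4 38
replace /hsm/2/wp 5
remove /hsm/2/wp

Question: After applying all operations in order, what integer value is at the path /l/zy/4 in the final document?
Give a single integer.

Answer: 38

Derivation:
After op 1 (replace /hsm/0 84): {"hsm":[84,[63,18,59,8],{"b":19,"c":82,"pol":22,"wp":14}],"iq":{"jin":[85,9,37,42,14],"me":{"b":81,"mt":52,"qz":10,"t":61},"t":[49,27,20,68]},"l":{"bz":[81,89,52,16],"zy":[8,65,8,11,23]}}
After op 2 (replace /l/zy/0 30): {"hsm":[84,[63,18,59,8],{"b":19,"c":82,"pol":22,"wp":14}],"iq":{"jin":[85,9,37,42,14],"me":{"b":81,"mt":52,"qz":10,"t":61},"t":[49,27,20,68]},"l":{"bz":[81,89,52,16],"zy":[30,65,8,11,23]}}
After op 3 (add /iq/me/qz 39): {"hsm":[84,[63,18,59,8],{"b":19,"c":82,"pol":22,"wp":14}],"iq":{"jin":[85,9,37,42,14],"me":{"b":81,"mt":52,"qz":39,"t":61},"t":[49,27,20,68]},"l":{"bz":[81,89,52,16],"zy":[30,65,8,11,23]}}
After op 4 (add /l/zy/4 38): {"hsm":[84,[63,18,59,8],{"b":19,"c":82,"pol":22,"wp":14}],"iq":{"jin":[85,9,37,42,14],"me":{"b":81,"mt":52,"qz":39,"t":61},"t":[49,27,20,68]},"l":{"bz":[81,89,52,16],"zy":[30,65,8,11,38,23]}}
After op 5 (replace /hsm/2/wp 5): {"hsm":[84,[63,18,59,8],{"b":19,"c":82,"pol":22,"wp":5}],"iq":{"jin":[85,9,37,42,14],"me":{"b":81,"mt":52,"qz":39,"t":61},"t":[49,27,20,68]},"l":{"bz":[81,89,52,16],"zy":[30,65,8,11,38,23]}}
After op 6 (remove /hsm/2/wp): {"hsm":[84,[63,18,59,8],{"b":19,"c":82,"pol":22}],"iq":{"jin":[85,9,37,42,14],"me":{"b":81,"mt":52,"qz":39,"t":61},"t":[49,27,20,68]},"l":{"bz":[81,89,52,16],"zy":[30,65,8,11,38,23]}}
Value at /l/zy/4: 38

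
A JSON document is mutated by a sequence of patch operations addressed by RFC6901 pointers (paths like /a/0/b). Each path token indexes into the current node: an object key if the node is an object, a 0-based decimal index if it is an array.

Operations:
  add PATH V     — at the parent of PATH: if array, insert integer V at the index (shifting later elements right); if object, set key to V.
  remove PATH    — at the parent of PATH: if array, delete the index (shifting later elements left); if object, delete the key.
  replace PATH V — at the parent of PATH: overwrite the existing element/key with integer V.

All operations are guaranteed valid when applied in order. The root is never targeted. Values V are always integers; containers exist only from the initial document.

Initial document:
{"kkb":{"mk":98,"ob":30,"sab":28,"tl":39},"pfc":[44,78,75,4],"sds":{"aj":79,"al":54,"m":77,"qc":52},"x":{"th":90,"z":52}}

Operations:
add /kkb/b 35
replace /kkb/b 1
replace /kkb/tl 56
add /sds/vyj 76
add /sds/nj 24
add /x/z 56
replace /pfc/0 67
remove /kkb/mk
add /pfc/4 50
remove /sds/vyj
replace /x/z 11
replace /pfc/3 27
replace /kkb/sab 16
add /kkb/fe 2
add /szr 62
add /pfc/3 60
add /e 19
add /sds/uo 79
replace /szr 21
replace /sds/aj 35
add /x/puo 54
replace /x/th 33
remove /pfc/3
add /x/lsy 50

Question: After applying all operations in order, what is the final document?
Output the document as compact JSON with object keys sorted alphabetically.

After op 1 (add /kkb/b 35): {"kkb":{"b":35,"mk":98,"ob":30,"sab":28,"tl":39},"pfc":[44,78,75,4],"sds":{"aj":79,"al":54,"m":77,"qc":52},"x":{"th":90,"z":52}}
After op 2 (replace /kkb/b 1): {"kkb":{"b":1,"mk":98,"ob":30,"sab":28,"tl":39},"pfc":[44,78,75,4],"sds":{"aj":79,"al":54,"m":77,"qc":52},"x":{"th":90,"z":52}}
After op 3 (replace /kkb/tl 56): {"kkb":{"b":1,"mk":98,"ob":30,"sab":28,"tl":56},"pfc":[44,78,75,4],"sds":{"aj":79,"al":54,"m":77,"qc":52},"x":{"th":90,"z":52}}
After op 4 (add /sds/vyj 76): {"kkb":{"b":1,"mk":98,"ob":30,"sab":28,"tl":56},"pfc":[44,78,75,4],"sds":{"aj":79,"al":54,"m":77,"qc":52,"vyj":76},"x":{"th":90,"z":52}}
After op 5 (add /sds/nj 24): {"kkb":{"b":1,"mk":98,"ob":30,"sab":28,"tl":56},"pfc":[44,78,75,4],"sds":{"aj":79,"al":54,"m":77,"nj":24,"qc":52,"vyj":76},"x":{"th":90,"z":52}}
After op 6 (add /x/z 56): {"kkb":{"b":1,"mk":98,"ob":30,"sab":28,"tl":56},"pfc":[44,78,75,4],"sds":{"aj":79,"al":54,"m":77,"nj":24,"qc":52,"vyj":76},"x":{"th":90,"z":56}}
After op 7 (replace /pfc/0 67): {"kkb":{"b":1,"mk":98,"ob":30,"sab":28,"tl":56},"pfc":[67,78,75,4],"sds":{"aj":79,"al":54,"m":77,"nj":24,"qc":52,"vyj":76},"x":{"th":90,"z":56}}
After op 8 (remove /kkb/mk): {"kkb":{"b":1,"ob":30,"sab":28,"tl":56},"pfc":[67,78,75,4],"sds":{"aj":79,"al":54,"m":77,"nj":24,"qc":52,"vyj":76},"x":{"th":90,"z":56}}
After op 9 (add /pfc/4 50): {"kkb":{"b":1,"ob":30,"sab":28,"tl":56},"pfc":[67,78,75,4,50],"sds":{"aj":79,"al":54,"m":77,"nj":24,"qc":52,"vyj":76},"x":{"th":90,"z":56}}
After op 10 (remove /sds/vyj): {"kkb":{"b":1,"ob":30,"sab":28,"tl":56},"pfc":[67,78,75,4,50],"sds":{"aj":79,"al":54,"m":77,"nj":24,"qc":52},"x":{"th":90,"z":56}}
After op 11 (replace /x/z 11): {"kkb":{"b":1,"ob":30,"sab":28,"tl":56},"pfc":[67,78,75,4,50],"sds":{"aj":79,"al":54,"m":77,"nj":24,"qc":52},"x":{"th":90,"z":11}}
After op 12 (replace /pfc/3 27): {"kkb":{"b":1,"ob":30,"sab":28,"tl":56},"pfc":[67,78,75,27,50],"sds":{"aj":79,"al":54,"m":77,"nj":24,"qc":52},"x":{"th":90,"z":11}}
After op 13 (replace /kkb/sab 16): {"kkb":{"b":1,"ob":30,"sab":16,"tl":56},"pfc":[67,78,75,27,50],"sds":{"aj":79,"al":54,"m":77,"nj":24,"qc":52},"x":{"th":90,"z":11}}
After op 14 (add /kkb/fe 2): {"kkb":{"b":1,"fe":2,"ob":30,"sab":16,"tl":56},"pfc":[67,78,75,27,50],"sds":{"aj":79,"al":54,"m":77,"nj":24,"qc":52},"x":{"th":90,"z":11}}
After op 15 (add /szr 62): {"kkb":{"b":1,"fe":2,"ob":30,"sab":16,"tl":56},"pfc":[67,78,75,27,50],"sds":{"aj":79,"al":54,"m":77,"nj":24,"qc":52},"szr":62,"x":{"th":90,"z":11}}
After op 16 (add /pfc/3 60): {"kkb":{"b":1,"fe":2,"ob":30,"sab":16,"tl":56},"pfc":[67,78,75,60,27,50],"sds":{"aj":79,"al":54,"m":77,"nj":24,"qc":52},"szr":62,"x":{"th":90,"z":11}}
After op 17 (add /e 19): {"e":19,"kkb":{"b":1,"fe":2,"ob":30,"sab":16,"tl":56},"pfc":[67,78,75,60,27,50],"sds":{"aj":79,"al":54,"m":77,"nj":24,"qc":52},"szr":62,"x":{"th":90,"z":11}}
After op 18 (add /sds/uo 79): {"e":19,"kkb":{"b":1,"fe":2,"ob":30,"sab":16,"tl":56},"pfc":[67,78,75,60,27,50],"sds":{"aj":79,"al":54,"m":77,"nj":24,"qc":52,"uo":79},"szr":62,"x":{"th":90,"z":11}}
After op 19 (replace /szr 21): {"e":19,"kkb":{"b":1,"fe":2,"ob":30,"sab":16,"tl":56},"pfc":[67,78,75,60,27,50],"sds":{"aj":79,"al":54,"m":77,"nj":24,"qc":52,"uo":79},"szr":21,"x":{"th":90,"z":11}}
After op 20 (replace /sds/aj 35): {"e":19,"kkb":{"b":1,"fe":2,"ob":30,"sab":16,"tl":56},"pfc":[67,78,75,60,27,50],"sds":{"aj":35,"al":54,"m":77,"nj":24,"qc":52,"uo":79},"szr":21,"x":{"th":90,"z":11}}
After op 21 (add /x/puo 54): {"e":19,"kkb":{"b":1,"fe":2,"ob":30,"sab":16,"tl":56},"pfc":[67,78,75,60,27,50],"sds":{"aj":35,"al":54,"m":77,"nj":24,"qc":52,"uo":79},"szr":21,"x":{"puo":54,"th":90,"z":11}}
After op 22 (replace /x/th 33): {"e":19,"kkb":{"b":1,"fe":2,"ob":30,"sab":16,"tl":56},"pfc":[67,78,75,60,27,50],"sds":{"aj":35,"al":54,"m":77,"nj":24,"qc":52,"uo":79},"szr":21,"x":{"puo":54,"th":33,"z":11}}
After op 23 (remove /pfc/3): {"e":19,"kkb":{"b":1,"fe":2,"ob":30,"sab":16,"tl":56},"pfc":[67,78,75,27,50],"sds":{"aj":35,"al":54,"m":77,"nj":24,"qc":52,"uo":79},"szr":21,"x":{"puo":54,"th":33,"z":11}}
After op 24 (add /x/lsy 50): {"e":19,"kkb":{"b":1,"fe":2,"ob":30,"sab":16,"tl":56},"pfc":[67,78,75,27,50],"sds":{"aj":35,"al":54,"m":77,"nj":24,"qc":52,"uo":79},"szr":21,"x":{"lsy":50,"puo":54,"th":33,"z":11}}

Answer: {"e":19,"kkb":{"b":1,"fe":2,"ob":30,"sab":16,"tl":56},"pfc":[67,78,75,27,50],"sds":{"aj":35,"al":54,"m":77,"nj":24,"qc":52,"uo":79},"szr":21,"x":{"lsy":50,"puo":54,"th":33,"z":11}}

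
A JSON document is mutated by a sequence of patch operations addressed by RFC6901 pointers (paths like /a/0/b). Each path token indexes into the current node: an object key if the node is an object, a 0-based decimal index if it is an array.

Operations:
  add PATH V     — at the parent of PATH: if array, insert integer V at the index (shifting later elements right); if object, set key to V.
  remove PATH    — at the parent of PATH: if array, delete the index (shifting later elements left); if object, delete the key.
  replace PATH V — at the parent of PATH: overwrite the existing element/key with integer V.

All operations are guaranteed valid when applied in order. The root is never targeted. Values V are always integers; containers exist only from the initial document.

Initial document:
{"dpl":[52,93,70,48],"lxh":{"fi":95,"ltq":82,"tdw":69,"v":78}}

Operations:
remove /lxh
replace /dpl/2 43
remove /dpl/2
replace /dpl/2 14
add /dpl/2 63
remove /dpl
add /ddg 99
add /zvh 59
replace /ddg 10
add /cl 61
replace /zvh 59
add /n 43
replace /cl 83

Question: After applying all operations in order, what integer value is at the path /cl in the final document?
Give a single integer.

After op 1 (remove /lxh): {"dpl":[52,93,70,48]}
After op 2 (replace /dpl/2 43): {"dpl":[52,93,43,48]}
After op 3 (remove /dpl/2): {"dpl":[52,93,48]}
After op 4 (replace /dpl/2 14): {"dpl":[52,93,14]}
After op 5 (add /dpl/2 63): {"dpl":[52,93,63,14]}
After op 6 (remove /dpl): {}
After op 7 (add /ddg 99): {"ddg":99}
After op 8 (add /zvh 59): {"ddg":99,"zvh":59}
After op 9 (replace /ddg 10): {"ddg":10,"zvh":59}
After op 10 (add /cl 61): {"cl":61,"ddg":10,"zvh":59}
After op 11 (replace /zvh 59): {"cl":61,"ddg":10,"zvh":59}
After op 12 (add /n 43): {"cl":61,"ddg":10,"n":43,"zvh":59}
After op 13 (replace /cl 83): {"cl":83,"ddg":10,"n":43,"zvh":59}
Value at /cl: 83

Answer: 83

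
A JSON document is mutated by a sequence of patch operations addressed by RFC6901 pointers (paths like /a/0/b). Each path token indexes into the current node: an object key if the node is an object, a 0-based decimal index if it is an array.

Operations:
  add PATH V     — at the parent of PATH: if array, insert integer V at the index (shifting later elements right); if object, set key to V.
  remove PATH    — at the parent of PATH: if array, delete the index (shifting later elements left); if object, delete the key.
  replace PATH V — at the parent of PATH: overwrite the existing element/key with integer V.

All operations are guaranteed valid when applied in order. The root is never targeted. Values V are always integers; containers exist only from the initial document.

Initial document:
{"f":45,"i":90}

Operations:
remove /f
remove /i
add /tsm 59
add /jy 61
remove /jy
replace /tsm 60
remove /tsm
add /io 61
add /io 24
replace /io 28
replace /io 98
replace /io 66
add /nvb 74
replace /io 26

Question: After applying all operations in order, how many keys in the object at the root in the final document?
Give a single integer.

Answer: 2

Derivation:
After op 1 (remove /f): {"i":90}
After op 2 (remove /i): {}
After op 3 (add /tsm 59): {"tsm":59}
After op 4 (add /jy 61): {"jy":61,"tsm":59}
After op 5 (remove /jy): {"tsm":59}
After op 6 (replace /tsm 60): {"tsm":60}
After op 7 (remove /tsm): {}
After op 8 (add /io 61): {"io":61}
After op 9 (add /io 24): {"io":24}
After op 10 (replace /io 28): {"io":28}
After op 11 (replace /io 98): {"io":98}
After op 12 (replace /io 66): {"io":66}
After op 13 (add /nvb 74): {"io":66,"nvb":74}
After op 14 (replace /io 26): {"io":26,"nvb":74}
Size at the root: 2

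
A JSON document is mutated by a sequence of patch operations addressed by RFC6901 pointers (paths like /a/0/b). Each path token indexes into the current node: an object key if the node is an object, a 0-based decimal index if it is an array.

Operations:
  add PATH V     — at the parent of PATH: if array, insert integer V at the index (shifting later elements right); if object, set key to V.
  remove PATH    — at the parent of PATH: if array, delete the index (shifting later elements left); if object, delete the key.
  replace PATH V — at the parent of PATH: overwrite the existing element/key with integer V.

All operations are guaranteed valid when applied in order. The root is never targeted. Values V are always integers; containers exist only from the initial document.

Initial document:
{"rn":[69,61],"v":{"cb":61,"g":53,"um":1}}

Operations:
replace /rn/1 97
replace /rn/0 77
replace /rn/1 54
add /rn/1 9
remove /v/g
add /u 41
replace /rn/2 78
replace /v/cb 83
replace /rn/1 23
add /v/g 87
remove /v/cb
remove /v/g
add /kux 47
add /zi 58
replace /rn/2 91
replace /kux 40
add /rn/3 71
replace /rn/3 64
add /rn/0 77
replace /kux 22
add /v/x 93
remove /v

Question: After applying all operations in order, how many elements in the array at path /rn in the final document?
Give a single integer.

After op 1 (replace /rn/1 97): {"rn":[69,97],"v":{"cb":61,"g":53,"um":1}}
After op 2 (replace /rn/0 77): {"rn":[77,97],"v":{"cb":61,"g":53,"um":1}}
After op 3 (replace /rn/1 54): {"rn":[77,54],"v":{"cb":61,"g":53,"um":1}}
After op 4 (add /rn/1 9): {"rn":[77,9,54],"v":{"cb":61,"g":53,"um":1}}
After op 5 (remove /v/g): {"rn":[77,9,54],"v":{"cb":61,"um":1}}
After op 6 (add /u 41): {"rn":[77,9,54],"u":41,"v":{"cb":61,"um":1}}
After op 7 (replace /rn/2 78): {"rn":[77,9,78],"u":41,"v":{"cb":61,"um":1}}
After op 8 (replace /v/cb 83): {"rn":[77,9,78],"u":41,"v":{"cb":83,"um":1}}
After op 9 (replace /rn/1 23): {"rn":[77,23,78],"u":41,"v":{"cb":83,"um":1}}
After op 10 (add /v/g 87): {"rn":[77,23,78],"u":41,"v":{"cb":83,"g":87,"um":1}}
After op 11 (remove /v/cb): {"rn":[77,23,78],"u":41,"v":{"g":87,"um":1}}
After op 12 (remove /v/g): {"rn":[77,23,78],"u":41,"v":{"um":1}}
After op 13 (add /kux 47): {"kux":47,"rn":[77,23,78],"u":41,"v":{"um":1}}
After op 14 (add /zi 58): {"kux":47,"rn":[77,23,78],"u":41,"v":{"um":1},"zi":58}
After op 15 (replace /rn/2 91): {"kux":47,"rn":[77,23,91],"u":41,"v":{"um":1},"zi":58}
After op 16 (replace /kux 40): {"kux":40,"rn":[77,23,91],"u":41,"v":{"um":1},"zi":58}
After op 17 (add /rn/3 71): {"kux":40,"rn":[77,23,91,71],"u":41,"v":{"um":1},"zi":58}
After op 18 (replace /rn/3 64): {"kux":40,"rn":[77,23,91,64],"u":41,"v":{"um":1},"zi":58}
After op 19 (add /rn/0 77): {"kux":40,"rn":[77,77,23,91,64],"u":41,"v":{"um":1},"zi":58}
After op 20 (replace /kux 22): {"kux":22,"rn":[77,77,23,91,64],"u":41,"v":{"um":1},"zi":58}
After op 21 (add /v/x 93): {"kux":22,"rn":[77,77,23,91,64],"u":41,"v":{"um":1,"x":93},"zi":58}
After op 22 (remove /v): {"kux":22,"rn":[77,77,23,91,64],"u":41,"zi":58}
Size at path /rn: 5

Answer: 5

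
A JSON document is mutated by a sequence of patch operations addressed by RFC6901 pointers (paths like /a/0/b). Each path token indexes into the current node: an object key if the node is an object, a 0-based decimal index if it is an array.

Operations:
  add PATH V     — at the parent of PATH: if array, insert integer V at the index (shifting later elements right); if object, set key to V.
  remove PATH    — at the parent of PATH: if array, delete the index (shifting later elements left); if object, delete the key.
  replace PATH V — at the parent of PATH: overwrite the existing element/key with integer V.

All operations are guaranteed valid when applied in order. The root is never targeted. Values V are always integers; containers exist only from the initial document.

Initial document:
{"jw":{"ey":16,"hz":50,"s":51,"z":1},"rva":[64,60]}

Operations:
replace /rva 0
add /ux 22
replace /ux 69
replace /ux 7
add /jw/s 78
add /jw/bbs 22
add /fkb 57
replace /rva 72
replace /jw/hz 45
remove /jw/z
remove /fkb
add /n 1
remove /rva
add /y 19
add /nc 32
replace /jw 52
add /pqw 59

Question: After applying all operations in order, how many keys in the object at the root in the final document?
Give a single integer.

After op 1 (replace /rva 0): {"jw":{"ey":16,"hz":50,"s":51,"z":1},"rva":0}
After op 2 (add /ux 22): {"jw":{"ey":16,"hz":50,"s":51,"z":1},"rva":0,"ux":22}
After op 3 (replace /ux 69): {"jw":{"ey":16,"hz":50,"s":51,"z":1},"rva":0,"ux":69}
After op 4 (replace /ux 7): {"jw":{"ey":16,"hz":50,"s":51,"z":1},"rva":0,"ux":7}
After op 5 (add /jw/s 78): {"jw":{"ey":16,"hz":50,"s":78,"z":1},"rva":0,"ux":7}
After op 6 (add /jw/bbs 22): {"jw":{"bbs":22,"ey":16,"hz":50,"s":78,"z":1},"rva":0,"ux":7}
After op 7 (add /fkb 57): {"fkb":57,"jw":{"bbs":22,"ey":16,"hz":50,"s":78,"z":1},"rva":0,"ux":7}
After op 8 (replace /rva 72): {"fkb":57,"jw":{"bbs":22,"ey":16,"hz":50,"s":78,"z":1},"rva":72,"ux":7}
After op 9 (replace /jw/hz 45): {"fkb":57,"jw":{"bbs":22,"ey":16,"hz":45,"s":78,"z":1},"rva":72,"ux":7}
After op 10 (remove /jw/z): {"fkb":57,"jw":{"bbs":22,"ey":16,"hz":45,"s":78},"rva":72,"ux":7}
After op 11 (remove /fkb): {"jw":{"bbs":22,"ey":16,"hz":45,"s":78},"rva":72,"ux":7}
After op 12 (add /n 1): {"jw":{"bbs":22,"ey":16,"hz":45,"s":78},"n":1,"rva":72,"ux":7}
After op 13 (remove /rva): {"jw":{"bbs":22,"ey":16,"hz":45,"s":78},"n":1,"ux":7}
After op 14 (add /y 19): {"jw":{"bbs":22,"ey":16,"hz":45,"s":78},"n":1,"ux":7,"y":19}
After op 15 (add /nc 32): {"jw":{"bbs":22,"ey":16,"hz":45,"s":78},"n":1,"nc":32,"ux":7,"y":19}
After op 16 (replace /jw 52): {"jw":52,"n":1,"nc":32,"ux":7,"y":19}
After op 17 (add /pqw 59): {"jw":52,"n":1,"nc":32,"pqw":59,"ux":7,"y":19}
Size at the root: 6

Answer: 6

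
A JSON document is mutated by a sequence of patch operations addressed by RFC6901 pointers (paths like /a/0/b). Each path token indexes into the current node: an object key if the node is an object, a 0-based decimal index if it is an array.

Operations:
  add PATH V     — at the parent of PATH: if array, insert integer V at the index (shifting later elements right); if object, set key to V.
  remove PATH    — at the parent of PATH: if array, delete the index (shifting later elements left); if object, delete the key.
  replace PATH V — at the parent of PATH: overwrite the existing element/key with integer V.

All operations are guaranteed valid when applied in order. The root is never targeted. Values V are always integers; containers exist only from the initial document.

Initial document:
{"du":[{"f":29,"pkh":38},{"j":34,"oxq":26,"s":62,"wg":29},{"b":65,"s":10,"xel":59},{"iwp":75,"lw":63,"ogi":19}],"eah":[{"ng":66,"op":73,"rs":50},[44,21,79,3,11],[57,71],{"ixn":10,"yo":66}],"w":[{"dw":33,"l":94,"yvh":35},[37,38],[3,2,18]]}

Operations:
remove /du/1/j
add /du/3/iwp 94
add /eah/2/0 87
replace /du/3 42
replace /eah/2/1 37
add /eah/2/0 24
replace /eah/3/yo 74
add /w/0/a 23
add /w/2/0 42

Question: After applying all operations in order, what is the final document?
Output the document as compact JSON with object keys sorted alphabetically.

After op 1 (remove /du/1/j): {"du":[{"f":29,"pkh":38},{"oxq":26,"s":62,"wg":29},{"b":65,"s":10,"xel":59},{"iwp":75,"lw":63,"ogi":19}],"eah":[{"ng":66,"op":73,"rs":50},[44,21,79,3,11],[57,71],{"ixn":10,"yo":66}],"w":[{"dw":33,"l":94,"yvh":35},[37,38],[3,2,18]]}
After op 2 (add /du/3/iwp 94): {"du":[{"f":29,"pkh":38},{"oxq":26,"s":62,"wg":29},{"b":65,"s":10,"xel":59},{"iwp":94,"lw":63,"ogi":19}],"eah":[{"ng":66,"op":73,"rs":50},[44,21,79,3,11],[57,71],{"ixn":10,"yo":66}],"w":[{"dw":33,"l":94,"yvh":35},[37,38],[3,2,18]]}
After op 3 (add /eah/2/0 87): {"du":[{"f":29,"pkh":38},{"oxq":26,"s":62,"wg":29},{"b":65,"s":10,"xel":59},{"iwp":94,"lw":63,"ogi":19}],"eah":[{"ng":66,"op":73,"rs":50},[44,21,79,3,11],[87,57,71],{"ixn":10,"yo":66}],"w":[{"dw":33,"l":94,"yvh":35},[37,38],[3,2,18]]}
After op 4 (replace /du/3 42): {"du":[{"f":29,"pkh":38},{"oxq":26,"s":62,"wg":29},{"b":65,"s":10,"xel":59},42],"eah":[{"ng":66,"op":73,"rs":50},[44,21,79,3,11],[87,57,71],{"ixn":10,"yo":66}],"w":[{"dw":33,"l":94,"yvh":35},[37,38],[3,2,18]]}
After op 5 (replace /eah/2/1 37): {"du":[{"f":29,"pkh":38},{"oxq":26,"s":62,"wg":29},{"b":65,"s":10,"xel":59},42],"eah":[{"ng":66,"op":73,"rs":50},[44,21,79,3,11],[87,37,71],{"ixn":10,"yo":66}],"w":[{"dw":33,"l":94,"yvh":35},[37,38],[3,2,18]]}
After op 6 (add /eah/2/0 24): {"du":[{"f":29,"pkh":38},{"oxq":26,"s":62,"wg":29},{"b":65,"s":10,"xel":59},42],"eah":[{"ng":66,"op":73,"rs":50},[44,21,79,3,11],[24,87,37,71],{"ixn":10,"yo":66}],"w":[{"dw":33,"l":94,"yvh":35},[37,38],[3,2,18]]}
After op 7 (replace /eah/3/yo 74): {"du":[{"f":29,"pkh":38},{"oxq":26,"s":62,"wg":29},{"b":65,"s":10,"xel":59},42],"eah":[{"ng":66,"op":73,"rs":50},[44,21,79,3,11],[24,87,37,71],{"ixn":10,"yo":74}],"w":[{"dw":33,"l":94,"yvh":35},[37,38],[3,2,18]]}
After op 8 (add /w/0/a 23): {"du":[{"f":29,"pkh":38},{"oxq":26,"s":62,"wg":29},{"b":65,"s":10,"xel":59},42],"eah":[{"ng":66,"op":73,"rs":50},[44,21,79,3,11],[24,87,37,71],{"ixn":10,"yo":74}],"w":[{"a":23,"dw":33,"l":94,"yvh":35},[37,38],[3,2,18]]}
After op 9 (add /w/2/0 42): {"du":[{"f":29,"pkh":38},{"oxq":26,"s":62,"wg":29},{"b":65,"s":10,"xel":59},42],"eah":[{"ng":66,"op":73,"rs":50},[44,21,79,3,11],[24,87,37,71],{"ixn":10,"yo":74}],"w":[{"a":23,"dw":33,"l":94,"yvh":35},[37,38],[42,3,2,18]]}

Answer: {"du":[{"f":29,"pkh":38},{"oxq":26,"s":62,"wg":29},{"b":65,"s":10,"xel":59},42],"eah":[{"ng":66,"op":73,"rs":50},[44,21,79,3,11],[24,87,37,71],{"ixn":10,"yo":74}],"w":[{"a":23,"dw":33,"l":94,"yvh":35},[37,38],[42,3,2,18]]}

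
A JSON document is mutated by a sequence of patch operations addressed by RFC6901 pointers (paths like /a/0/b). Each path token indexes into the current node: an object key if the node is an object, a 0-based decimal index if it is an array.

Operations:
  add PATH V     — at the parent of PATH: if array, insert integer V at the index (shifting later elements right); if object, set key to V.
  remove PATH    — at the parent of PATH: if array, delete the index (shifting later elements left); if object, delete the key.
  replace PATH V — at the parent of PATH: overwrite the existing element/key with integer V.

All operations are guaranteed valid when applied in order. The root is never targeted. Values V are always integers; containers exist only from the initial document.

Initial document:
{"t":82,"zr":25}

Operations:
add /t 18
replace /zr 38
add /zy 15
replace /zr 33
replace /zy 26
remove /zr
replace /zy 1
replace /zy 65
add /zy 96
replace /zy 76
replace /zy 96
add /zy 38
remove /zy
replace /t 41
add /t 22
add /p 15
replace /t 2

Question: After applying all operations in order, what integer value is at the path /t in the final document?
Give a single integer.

After op 1 (add /t 18): {"t":18,"zr":25}
After op 2 (replace /zr 38): {"t":18,"zr":38}
After op 3 (add /zy 15): {"t":18,"zr":38,"zy":15}
After op 4 (replace /zr 33): {"t":18,"zr":33,"zy":15}
After op 5 (replace /zy 26): {"t":18,"zr":33,"zy":26}
After op 6 (remove /zr): {"t":18,"zy":26}
After op 7 (replace /zy 1): {"t":18,"zy":1}
After op 8 (replace /zy 65): {"t":18,"zy":65}
After op 9 (add /zy 96): {"t":18,"zy":96}
After op 10 (replace /zy 76): {"t":18,"zy":76}
After op 11 (replace /zy 96): {"t":18,"zy":96}
After op 12 (add /zy 38): {"t":18,"zy":38}
After op 13 (remove /zy): {"t":18}
After op 14 (replace /t 41): {"t":41}
After op 15 (add /t 22): {"t":22}
After op 16 (add /p 15): {"p":15,"t":22}
After op 17 (replace /t 2): {"p":15,"t":2}
Value at /t: 2

Answer: 2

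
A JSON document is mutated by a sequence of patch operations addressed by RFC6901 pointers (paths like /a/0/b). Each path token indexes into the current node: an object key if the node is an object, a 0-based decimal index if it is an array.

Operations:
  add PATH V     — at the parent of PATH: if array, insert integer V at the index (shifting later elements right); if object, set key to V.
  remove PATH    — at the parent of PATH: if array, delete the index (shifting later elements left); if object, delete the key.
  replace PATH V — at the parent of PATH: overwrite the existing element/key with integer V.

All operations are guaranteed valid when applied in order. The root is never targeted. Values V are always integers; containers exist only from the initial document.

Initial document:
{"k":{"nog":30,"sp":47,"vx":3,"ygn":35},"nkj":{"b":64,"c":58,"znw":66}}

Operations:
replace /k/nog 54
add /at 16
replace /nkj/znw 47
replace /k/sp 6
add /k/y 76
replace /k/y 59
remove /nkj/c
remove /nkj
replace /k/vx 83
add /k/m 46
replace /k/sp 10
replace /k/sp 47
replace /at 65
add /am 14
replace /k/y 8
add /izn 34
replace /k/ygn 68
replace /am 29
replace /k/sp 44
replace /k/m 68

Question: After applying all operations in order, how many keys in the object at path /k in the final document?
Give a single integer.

Answer: 6

Derivation:
After op 1 (replace /k/nog 54): {"k":{"nog":54,"sp":47,"vx":3,"ygn":35},"nkj":{"b":64,"c":58,"znw":66}}
After op 2 (add /at 16): {"at":16,"k":{"nog":54,"sp":47,"vx":3,"ygn":35},"nkj":{"b":64,"c":58,"znw":66}}
After op 3 (replace /nkj/znw 47): {"at":16,"k":{"nog":54,"sp":47,"vx":3,"ygn":35},"nkj":{"b":64,"c":58,"znw":47}}
After op 4 (replace /k/sp 6): {"at":16,"k":{"nog":54,"sp":6,"vx":3,"ygn":35},"nkj":{"b":64,"c":58,"znw":47}}
After op 5 (add /k/y 76): {"at":16,"k":{"nog":54,"sp":6,"vx":3,"y":76,"ygn":35},"nkj":{"b":64,"c":58,"znw":47}}
After op 6 (replace /k/y 59): {"at":16,"k":{"nog":54,"sp":6,"vx":3,"y":59,"ygn":35},"nkj":{"b":64,"c":58,"znw":47}}
After op 7 (remove /nkj/c): {"at":16,"k":{"nog":54,"sp":6,"vx":3,"y":59,"ygn":35},"nkj":{"b":64,"znw":47}}
After op 8 (remove /nkj): {"at":16,"k":{"nog":54,"sp":6,"vx":3,"y":59,"ygn":35}}
After op 9 (replace /k/vx 83): {"at":16,"k":{"nog":54,"sp":6,"vx":83,"y":59,"ygn":35}}
After op 10 (add /k/m 46): {"at":16,"k":{"m":46,"nog":54,"sp":6,"vx":83,"y":59,"ygn":35}}
After op 11 (replace /k/sp 10): {"at":16,"k":{"m":46,"nog":54,"sp":10,"vx":83,"y":59,"ygn":35}}
After op 12 (replace /k/sp 47): {"at":16,"k":{"m":46,"nog":54,"sp":47,"vx":83,"y":59,"ygn":35}}
After op 13 (replace /at 65): {"at":65,"k":{"m":46,"nog":54,"sp":47,"vx":83,"y":59,"ygn":35}}
After op 14 (add /am 14): {"am":14,"at":65,"k":{"m":46,"nog":54,"sp":47,"vx":83,"y":59,"ygn":35}}
After op 15 (replace /k/y 8): {"am":14,"at":65,"k":{"m":46,"nog":54,"sp":47,"vx":83,"y":8,"ygn":35}}
After op 16 (add /izn 34): {"am":14,"at":65,"izn":34,"k":{"m":46,"nog":54,"sp":47,"vx":83,"y":8,"ygn":35}}
After op 17 (replace /k/ygn 68): {"am":14,"at":65,"izn":34,"k":{"m":46,"nog":54,"sp":47,"vx":83,"y":8,"ygn":68}}
After op 18 (replace /am 29): {"am":29,"at":65,"izn":34,"k":{"m":46,"nog":54,"sp":47,"vx":83,"y":8,"ygn":68}}
After op 19 (replace /k/sp 44): {"am":29,"at":65,"izn":34,"k":{"m":46,"nog":54,"sp":44,"vx":83,"y":8,"ygn":68}}
After op 20 (replace /k/m 68): {"am":29,"at":65,"izn":34,"k":{"m":68,"nog":54,"sp":44,"vx":83,"y":8,"ygn":68}}
Size at path /k: 6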